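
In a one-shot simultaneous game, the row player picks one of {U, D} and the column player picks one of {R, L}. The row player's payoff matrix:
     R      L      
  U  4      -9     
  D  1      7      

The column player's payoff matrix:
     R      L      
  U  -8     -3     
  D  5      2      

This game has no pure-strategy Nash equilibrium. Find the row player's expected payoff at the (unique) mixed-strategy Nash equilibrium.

37/19

The row player's indifference between U and D determines the column player's mixing probability q:
  the row player's payoff from U: q·4 + (1−q)·(-9) = 13q - 9
  the row player's payoff from D: q·1 + (1−q)·7 = -6q + 7
  13q - 9 = -6q + 7  ⇒  19q = 16  ⇒  q = 16/19.
At equilibrium the row player is indifferent across rows, so the row player's payoff equals the payoff from U: (16/19)·4 + (3/19)·(-9) = 37/19.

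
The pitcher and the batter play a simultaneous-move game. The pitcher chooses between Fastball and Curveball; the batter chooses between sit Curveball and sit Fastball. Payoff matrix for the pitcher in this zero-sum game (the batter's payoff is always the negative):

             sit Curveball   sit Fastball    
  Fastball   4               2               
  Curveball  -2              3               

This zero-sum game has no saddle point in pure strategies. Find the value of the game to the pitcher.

v = 16/7

Set the pitcher's expected payoff from Fastball equal to that from Curveball:
  the pitcher's expected payoff from Fastball: q·4 + (1−q)·2 = 2q + 2
  the pitcher's expected payoff from Curveball: q·(-2) + (1−q)·3 = -5q + 3
  2q + 2 = -5q + 3  ⇒  7q = 1  ⇒  q = 1/7.
The value is the pitcher's expected payoff against this mix (using Fastball): (1/7)·4 + (6/7)·2 = 16/7.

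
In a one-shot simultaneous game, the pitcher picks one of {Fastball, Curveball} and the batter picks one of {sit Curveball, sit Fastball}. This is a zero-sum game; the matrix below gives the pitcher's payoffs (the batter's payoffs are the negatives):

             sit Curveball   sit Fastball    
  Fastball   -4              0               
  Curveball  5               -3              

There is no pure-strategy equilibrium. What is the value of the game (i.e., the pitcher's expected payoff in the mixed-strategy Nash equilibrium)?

v = -1

The batter's mix must leave the pitcher indifferent between Fastball and Curveball.
  the pitcher's payoff to Fastball: q·(-4) + (1−q)·0 = -4q
  the pitcher's payoff to Curveball: q·5 + (1−q)·(-3) = 8q - 3
  -4q = 8q - 3  ⇒  -12q = -3  ⇒  q = 1/4.
The value is the pitcher's expected payoff against this mix (using Fastball): (1/4)·(-4) + (3/4)·0 = -1.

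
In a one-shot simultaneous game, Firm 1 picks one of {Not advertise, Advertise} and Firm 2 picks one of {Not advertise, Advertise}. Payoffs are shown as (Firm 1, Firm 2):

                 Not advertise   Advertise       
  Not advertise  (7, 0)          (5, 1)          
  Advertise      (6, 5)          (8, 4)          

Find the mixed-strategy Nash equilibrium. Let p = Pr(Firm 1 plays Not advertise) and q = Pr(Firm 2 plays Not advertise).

p = 1/2, q = 3/4

Firm 1's mix must leave Firm 2 indifferent between Not advertise and Advertise.
  Firm 2's payoff from Not advertise: p·0 + (1−p)·5 = -5p + 5
  Firm 2's payoff from Advertise: p·1 + (1−p)·4 = -3p + 4
  -5p + 5 = -3p + 4  ⇒  -2p = -1  ⇒  p = 1/2.
Firm 2's mix must leave Firm 1 indifferent between Not advertise and Advertise.
  Firm 1's payoff from Not advertise: q·7 + (1−q)·5 = 2q + 5
  Firm 1's payoff from Advertise: q·6 + (1−q)·8 = -2q + 8
  2q + 5 = -2q + 8  ⇒  4q = 3  ⇒  q = 3/4.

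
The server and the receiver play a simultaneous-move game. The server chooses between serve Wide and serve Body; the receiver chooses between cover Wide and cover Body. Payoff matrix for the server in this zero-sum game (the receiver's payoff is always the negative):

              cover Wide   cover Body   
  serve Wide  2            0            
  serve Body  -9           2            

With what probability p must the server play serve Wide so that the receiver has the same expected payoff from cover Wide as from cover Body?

In a mixed equilibrium the receiver is indifferent between cover Wide and cover Body; this condition fixes p.
  the receiver's expected payoff from cover Wide: p·(-2) + (1−p)·9 = -11p + 9
  the receiver's expected payoff from cover Body: p·0 + (1−p)·(-2) = 2p - 2
  -11p + 9 = 2p - 2  ⇒  -13p = -11  ⇒  p = 11/13.

p = 11/13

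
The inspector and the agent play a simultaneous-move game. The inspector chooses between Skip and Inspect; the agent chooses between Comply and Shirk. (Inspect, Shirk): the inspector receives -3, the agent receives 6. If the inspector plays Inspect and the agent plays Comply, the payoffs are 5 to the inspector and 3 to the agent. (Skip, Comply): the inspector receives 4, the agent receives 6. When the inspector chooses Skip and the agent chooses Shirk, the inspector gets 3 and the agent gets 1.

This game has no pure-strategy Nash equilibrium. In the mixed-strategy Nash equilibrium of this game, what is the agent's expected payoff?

The inspector's mix must leave the agent indifferent between Comply and Shirk.
  the agent's payoff from Comply: p·6 + (1−p)·3 = 3p + 3
  the agent's payoff from Shirk: p·1 + (1−p)·6 = -5p + 6
  3p + 3 = -5p + 6  ⇒  8p = 3  ⇒  p = 3/8.
At equilibrium the agent is indifferent across columns, so the agent's payoff equals the payoff from Comply: (3/8)·6 + (5/8)·3 = 33/8.

33/8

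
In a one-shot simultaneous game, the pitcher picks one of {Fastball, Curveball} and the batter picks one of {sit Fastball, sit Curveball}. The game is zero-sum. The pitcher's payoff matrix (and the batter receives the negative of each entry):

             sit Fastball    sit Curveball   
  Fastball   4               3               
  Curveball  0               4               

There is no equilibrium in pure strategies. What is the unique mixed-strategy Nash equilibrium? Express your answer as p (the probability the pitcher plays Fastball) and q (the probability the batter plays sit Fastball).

The pitcher's mix must leave the batter indifferent between sit Fastball and sit Curveball.
  the batter's payoff from sit Fastball: p·(-4) + (1−p)·0 = -4p
  the batter's payoff from sit Curveball: p·(-3) + (1−p)·(-4) = p - 4
  -4p = p - 4  ⇒  -5p = -4  ⇒  p = 4/5.
In a mixed equilibrium the pitcher is indifferent between Fastball and Curveball; this condition fixes q.
  the pitcher's payoff to Fastball: q·4 + (1−q)·3 = q + 3
  the pitcher's payoff to Curveball: q·0 + (1−q)·4 = -4q + 4
  q + 3 = -4q + 4  ⇒  5q = 1  ⇒  q = 1/5.

p = 4/5, q = 1/5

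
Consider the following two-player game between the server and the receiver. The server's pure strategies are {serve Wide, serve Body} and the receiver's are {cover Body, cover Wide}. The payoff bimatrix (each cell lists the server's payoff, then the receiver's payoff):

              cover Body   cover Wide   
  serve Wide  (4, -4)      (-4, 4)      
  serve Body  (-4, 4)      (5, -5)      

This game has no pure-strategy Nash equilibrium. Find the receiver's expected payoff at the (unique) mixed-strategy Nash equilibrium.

The server's mix must leave the receiver indifferent between cover Body and cover Wide.
  the receiver's expected payoff from cover Body: p·(-4) + (1−p)·4 = -8p + 4
  the receiver's expected payoff from cover Wide: p·4 + (1−p)·(-5) = 9p - 5
  -8p + 4 = 9p - 5  ⇒  -17p = -9  ⇒  p = 9/17.
At equilibrium the receiver is indifferent across columns, so the receiver's payoff equals the payoff from cover Body: (9/17)·(-4) + (8/17)·4 = -4/17.

-4/17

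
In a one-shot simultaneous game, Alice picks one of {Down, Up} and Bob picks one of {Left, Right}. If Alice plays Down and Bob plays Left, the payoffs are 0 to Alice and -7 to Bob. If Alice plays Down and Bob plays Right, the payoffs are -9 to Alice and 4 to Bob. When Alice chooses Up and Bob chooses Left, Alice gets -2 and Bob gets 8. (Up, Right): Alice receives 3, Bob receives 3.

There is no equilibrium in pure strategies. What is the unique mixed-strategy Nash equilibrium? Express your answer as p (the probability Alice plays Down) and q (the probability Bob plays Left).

Bob's indifference between Left and Right determines Alice's mixing probability p:
  Bob's expected payoff from Left: p·(-7) + (1−p)·8 = -15p + 8
  Bob's expected payoff from Right: p·4 + (1−p)·3 = p + 3
  -15p + 8 = p + 3  ⇒  -16p = -5  ⇒  p = 5/16.
Bob's mix must leave Alice indifferent between Down and Up.
  Alice's payoff to Down: q·0 + (1−q)·(-9) = 9q - 9
  Alice's payoff to Up: q·(-2) + (1−q)·3 = -5q + 3
  9q - 9 = -5q + 3  ⇒  14q = 12  ⇒  q = 6/7.

p = 5/16, q = 6/7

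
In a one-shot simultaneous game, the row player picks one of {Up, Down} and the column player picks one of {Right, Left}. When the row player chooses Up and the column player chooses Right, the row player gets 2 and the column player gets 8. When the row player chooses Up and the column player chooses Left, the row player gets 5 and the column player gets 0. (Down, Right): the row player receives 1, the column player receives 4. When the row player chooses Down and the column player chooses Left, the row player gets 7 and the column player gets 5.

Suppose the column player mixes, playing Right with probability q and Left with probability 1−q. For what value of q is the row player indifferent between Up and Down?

q = 2/3

The column player's mix must leave the row player indifferent between Up and Down.
  the row player's expected payoff from Up: q·2 + (1−q)·5 = -3q + 5
  the row player's expected payoff from Down: q·1 + (1−q)·7 = -6q + 7
  -3q + 5 = -6q + 7  ⇒  3q = 2  ⇒  q = 2/3.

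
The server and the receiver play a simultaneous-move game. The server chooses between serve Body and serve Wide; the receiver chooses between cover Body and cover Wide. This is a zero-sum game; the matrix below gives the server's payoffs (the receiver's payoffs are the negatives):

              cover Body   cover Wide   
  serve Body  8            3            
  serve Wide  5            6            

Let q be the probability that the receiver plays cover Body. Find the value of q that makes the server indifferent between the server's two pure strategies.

The receiver's mix must leave the server indifferent between serve Body and serve Wide.
  the server's expected payoff from serve Body: q·8 + (1−q)·3 = 5q + 3
  the server's expected payoff from serve Wide: q·5 + (1−q)·6 = -q + 6
  5q + 3 = -q + 6  ⇒  6q = 3  ⇒  q = 1/2.

q = 1/2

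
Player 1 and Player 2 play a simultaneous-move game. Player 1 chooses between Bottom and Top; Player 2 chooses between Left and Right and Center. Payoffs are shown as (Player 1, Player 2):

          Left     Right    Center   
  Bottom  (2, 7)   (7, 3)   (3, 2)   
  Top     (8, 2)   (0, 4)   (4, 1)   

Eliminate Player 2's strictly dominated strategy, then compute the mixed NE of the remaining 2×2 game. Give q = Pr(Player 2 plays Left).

Player 2's strategy Center is strictly dominated by Right: 3 > 2 and 4 > 1. Eliminate Center.
Set Player 1's expected payoff from Bottom equal to that from Top:
  Player 1's payoff to Bottom: q·2 + (1−q)·7 = -5q + 7
  Player 1's payoff to Top: q·8 + (1−q)·0 = 8q
  -5q + 7 = 8q  ⇒  -13q = -7  ⇒  q = 7/13.

q = 7/13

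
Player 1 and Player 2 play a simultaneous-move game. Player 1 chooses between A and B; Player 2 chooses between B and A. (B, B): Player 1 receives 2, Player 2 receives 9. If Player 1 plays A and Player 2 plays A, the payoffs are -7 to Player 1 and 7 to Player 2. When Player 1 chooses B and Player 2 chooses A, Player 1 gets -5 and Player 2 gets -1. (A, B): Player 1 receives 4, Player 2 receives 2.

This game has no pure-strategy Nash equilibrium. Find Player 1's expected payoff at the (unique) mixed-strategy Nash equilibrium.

-3/2

Player 2's mix must leave Player 1 indifferent between A and B.
  Player 1's payoff to A: q·4 + (1−q)·(-7) = 11q - 7
  Player 1's payoff to B: q·2 + (1−q)·(-5) = 7q - 5
  11q - 7 = 7q - 5  ⇒  4q = 2  ⇒  q = 1/2.
At equilibrium Player 1 is indifferent across rows, so Player 1's payoff equals the payoff from A: (1/2)·4 + (1/2)·(-7) = -3/2.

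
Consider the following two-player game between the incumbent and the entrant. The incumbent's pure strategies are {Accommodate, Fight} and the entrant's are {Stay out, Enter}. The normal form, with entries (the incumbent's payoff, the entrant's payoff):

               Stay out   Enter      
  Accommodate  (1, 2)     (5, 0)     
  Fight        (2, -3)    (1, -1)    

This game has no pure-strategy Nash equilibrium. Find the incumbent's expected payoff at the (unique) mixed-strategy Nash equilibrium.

9/5

The incumbent's indifference between Accommodate and Fight determines the entrant's mixing probability q:
  the incumbent's payoff from Accommodate: q·1 + (1−q)·5 = -4q + 5
  the incumbent's payoff from Fight: q·2 + (1−q)·1 = q + 1
  -4q + 5 = q + 1  ⇒  -5q = -4  ⇒  q = 4/5.
At equilibrium the incumbent is indifferent across rows, so the incumbent's payoff equals the payoff from Accommodate: (4/5)·1 + (1/5)·5 = 9/5.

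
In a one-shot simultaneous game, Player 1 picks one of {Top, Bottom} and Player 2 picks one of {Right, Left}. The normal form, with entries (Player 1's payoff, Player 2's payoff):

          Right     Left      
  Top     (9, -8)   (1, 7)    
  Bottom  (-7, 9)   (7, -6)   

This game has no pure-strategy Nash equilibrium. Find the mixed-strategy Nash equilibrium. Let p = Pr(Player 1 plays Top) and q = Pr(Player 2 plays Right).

For Player 2 to be willing to mix, Player 2 must be indifferent between Right and Left, which pins down Player 1's mix.
  Player 2's payoff from Right: p·(-8) + (1−p)·9 = -17p + 9
  Player 2's payoff from Left: p·7 + (1−p)·(-6) = 13p - 6
  -17p + 9 = 13p - 6  ⇒  -30p = -15  ⇒  p = 1/2.
Set Player 1's expected payoff from Top equal to that from Bottom:
  Player 1's payoff to Top: q·9 + (1−q)·1 = 8q + 1
  Player 1's payoff to Bottom: q·(-7) + (1−q)·7 = -14q + 7
  8q + 1 = -14q + 7  ⇒  22q = 6  ⇒  q = 3/11.

p = 1/2, q = 3/11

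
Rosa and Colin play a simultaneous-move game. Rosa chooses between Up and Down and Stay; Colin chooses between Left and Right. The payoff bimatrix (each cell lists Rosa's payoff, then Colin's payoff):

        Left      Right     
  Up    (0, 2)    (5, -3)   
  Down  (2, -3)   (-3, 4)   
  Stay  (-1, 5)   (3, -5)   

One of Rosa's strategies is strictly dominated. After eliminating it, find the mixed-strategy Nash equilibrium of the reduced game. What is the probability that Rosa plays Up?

Rosa's strategy Stay is strictly dominated by Up: 0 > -1 and 5 > 3. Eliminate Stay.
Colin's indifference between Left and Right determines Rosa's mixing probability p:
  Colin's expected payoff from Left: p·2 + (1−p)·(-3) = 5p - 3
  Colin's expected payoff from Right: p·(-3) + (1−p)·4 = -7p + 4
  5p - 3 = -7p + 4  ⇒  12p = 7  ⇒  p = 7/12.

p = 7/12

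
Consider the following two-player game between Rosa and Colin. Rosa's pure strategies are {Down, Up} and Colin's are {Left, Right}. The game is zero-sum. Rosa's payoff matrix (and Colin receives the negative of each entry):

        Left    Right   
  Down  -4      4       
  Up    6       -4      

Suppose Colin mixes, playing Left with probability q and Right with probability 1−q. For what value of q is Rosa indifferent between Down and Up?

q = 4/9

For Rosa to be willing to mix, Rosa must be indifferent between Down and Up, which pins down Colin's mix.
  Rosa's payoff to Down: q·(-4) + (1−q)·4 = -8q + 4
  Rosa's payoff to Up: q·6 + (1−q)·(-4) = 10q - 4
  -8q + 4 = 10q - 4  ⇒  -18q = -8  ⇒  q = 4/9.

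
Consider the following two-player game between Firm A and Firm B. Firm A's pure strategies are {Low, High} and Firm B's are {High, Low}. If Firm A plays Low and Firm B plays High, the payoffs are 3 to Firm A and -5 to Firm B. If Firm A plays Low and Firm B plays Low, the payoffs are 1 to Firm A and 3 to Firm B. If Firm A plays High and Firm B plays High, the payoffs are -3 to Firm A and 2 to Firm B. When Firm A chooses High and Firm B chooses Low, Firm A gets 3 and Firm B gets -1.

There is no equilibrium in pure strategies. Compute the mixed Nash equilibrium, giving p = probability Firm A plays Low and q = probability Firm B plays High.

p = 3/11, q = 1/4

For Firm B to be willing to mix, Firm B must be indifferent between High and Low, which pins down Firm A's mix.
  Firm B's payoff to High: p·(-5) + (1−p)·2 = -7p + 2
  Firm B's payoff to Low: p·3 + (1−p)·(-1) = 4p - 1
  -7p + 2 = 4p - 1  ⇒  -11p = -3  ⇒  p = 3/11.
Firm A's indifference between Low and High determines Firm B's mixing probability q:
  Firm A's expected payoff from Low: q·3 + (1−q)·1 = 2q + 1
  Firm A's expected payoff from High: q·(-3) + (1−q)·3 = -6q + 3
  2q + 1 = -6q + 3  ⇒  8q = 2  ⇒  q = 1/4.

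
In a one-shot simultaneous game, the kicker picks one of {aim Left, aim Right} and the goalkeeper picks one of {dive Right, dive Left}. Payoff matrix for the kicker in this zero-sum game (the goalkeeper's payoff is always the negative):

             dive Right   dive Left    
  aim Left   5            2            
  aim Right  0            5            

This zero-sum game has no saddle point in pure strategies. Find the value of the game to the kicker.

In a mixed equilibrium the kicker is indifferent between aim Left and aim Right; this condition fixes q.
  the kicker's expected payoff from aim Left: q·5 + (1−q)·2 = 3q + 2
  the kicker's expected payoff from aim Right: q·0 + (1−q)·5 = -5q + 5
  3q + 2 = -5q + 5  ⇒  8q = 3  ⇒  q = 3/8.
The value is the kicker's expected payoff against this mix (using aim Left): (3/8)·5 + (5/8)·2 = 25/8.

v = 25/8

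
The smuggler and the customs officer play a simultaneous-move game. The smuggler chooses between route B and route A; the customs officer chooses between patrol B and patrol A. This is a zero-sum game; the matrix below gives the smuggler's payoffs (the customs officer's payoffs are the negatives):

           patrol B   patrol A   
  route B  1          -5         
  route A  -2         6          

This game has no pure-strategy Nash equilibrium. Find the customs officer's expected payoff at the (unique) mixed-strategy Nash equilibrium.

In a mixed equilibrium the customs officer is indifferent between patrol B and patrol A; this condition fixes p.
  the customs officer's expected payoff from patrol B: p·(-1) + (1−p)·2 = -3p + 2
  the customs officer's expected payoff from patrol A: p·5 + (1−p)·(-6) = 11p - 6
  -3p + 2 = 11p - 6  ⇒  -14p = -8  ⇒  p = 4/7.
At equilibrium the customs officer is indifferent across columns, so the customs officer's payoff equals the payoff from patrol B: (4/7)·(-1) + (3/7)·2 = 2/7.

2/7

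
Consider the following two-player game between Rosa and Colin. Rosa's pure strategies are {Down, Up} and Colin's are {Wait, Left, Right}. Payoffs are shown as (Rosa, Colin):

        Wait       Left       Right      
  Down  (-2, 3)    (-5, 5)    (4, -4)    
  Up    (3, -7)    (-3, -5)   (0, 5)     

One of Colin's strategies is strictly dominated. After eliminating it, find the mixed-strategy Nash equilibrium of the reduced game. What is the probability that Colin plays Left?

Colin's strategy Wait is strictly dominated by Left: 5 > 3 and -5 > -7. Eliminate Wait.
For Rosa to be willing to mix, Rosa must be indifferent between Down and Up, which pins down Colin's mix.
  Rosa's expected payoff from Down: q·(-5) + (1−q)·4 = -9q + 4
  Rosa's expected payoff from Up: q·(-3) + (1−q)·0 = -3q
  -9q + 4 = -3q  ⇒  -6q = -4  ⇒  q = 2/3.

q = 2/3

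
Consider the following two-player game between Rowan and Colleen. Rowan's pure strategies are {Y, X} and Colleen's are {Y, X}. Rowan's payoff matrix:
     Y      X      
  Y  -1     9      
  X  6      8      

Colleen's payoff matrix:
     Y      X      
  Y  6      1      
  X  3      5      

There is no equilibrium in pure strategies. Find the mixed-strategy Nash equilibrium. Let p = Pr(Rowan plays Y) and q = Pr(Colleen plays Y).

Rowan's mix must leave Colleen indifferent between Y and X.
  Colleen's expected payoff from Y: p·6 + (1−p)·3 = 3p + 3
  Colleen's expected payoff from X: p·1 + (1−p)·5 = -4p + 5
  3p + 3 = -4p + 5  ⇒  7p = 2  ⇒  p = 2/7.
In a mixed equilibrium Rowan is indifferent between Y and X; this condition fixes q.
  Rowan's payoff to Y: q·(-1) + (1−q)·9 = -10q + 9
  Rowan's payoff to X: q·6 + (1−q)·8 = -2q + 8
  -10q + 9 = -2q + 8  ⇒  -8q = -1  ⇒  q = 1/8.

p = 2/7, q = 1/8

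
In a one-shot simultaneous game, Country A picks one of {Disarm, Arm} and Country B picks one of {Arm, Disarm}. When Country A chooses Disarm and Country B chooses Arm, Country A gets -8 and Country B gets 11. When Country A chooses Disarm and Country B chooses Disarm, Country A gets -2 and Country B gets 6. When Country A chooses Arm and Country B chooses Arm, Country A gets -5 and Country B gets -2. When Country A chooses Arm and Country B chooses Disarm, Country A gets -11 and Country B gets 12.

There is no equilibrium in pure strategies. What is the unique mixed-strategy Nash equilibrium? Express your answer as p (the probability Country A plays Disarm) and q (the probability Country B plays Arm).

Country B's indifference between Arm and Disarm determines Country A's mixing probability p:
  Country B's payoff to Arm: p·11 + (1−p)·(-2) = 13p - 2
  Country B's payoff to Disarm: p·6 + (1−p)·12 = -6p + 12
  13p - 2 = -6p + 12  ⇒  19p = 14  ⇒  p = 14/19.
For Country A to be willing to mix, Country A must be indifferent between Disarm and Arm, which pins down Country B's mix.
  Country A's payoff to Disarm: q·(-8) + (1−q)·(-2) = -6q - 2
  Country A's payoff to Arm: q·(-5) + (1−q)·(-11) = 6q - 11
  -6q - 2 = 6q - 11  ⇒  -12q = -9  ⇒  q = 3/4.

p = 14/19, q = 3/4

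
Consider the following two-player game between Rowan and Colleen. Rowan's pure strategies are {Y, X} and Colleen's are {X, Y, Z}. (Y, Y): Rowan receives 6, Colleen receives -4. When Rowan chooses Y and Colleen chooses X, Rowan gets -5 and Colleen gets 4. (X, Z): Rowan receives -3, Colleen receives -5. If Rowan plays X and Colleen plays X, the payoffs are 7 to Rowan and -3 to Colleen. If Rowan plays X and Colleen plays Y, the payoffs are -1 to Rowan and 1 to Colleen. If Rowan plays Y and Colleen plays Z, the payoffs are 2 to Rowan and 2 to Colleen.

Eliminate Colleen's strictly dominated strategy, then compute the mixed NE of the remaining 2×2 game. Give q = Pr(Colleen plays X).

q = 7/19

Colleen's strategy Z is strictly dominated by X: 4 > 2 and -3 > -5. Eliminate Z.
In a mixed equilibrium Rowan is indifferent between Y and X; this condition fixes q.
  Rowan's payoff to Y: q·(-5) + (1−q)·6 = -11q + 6
  Rowan's payoff to X: q·7 + (1−q)·(-1) = 8q - 1
  -11q + 6 = 8q - 1  ⇒  -19q = -7  ⇒  q = 7/19.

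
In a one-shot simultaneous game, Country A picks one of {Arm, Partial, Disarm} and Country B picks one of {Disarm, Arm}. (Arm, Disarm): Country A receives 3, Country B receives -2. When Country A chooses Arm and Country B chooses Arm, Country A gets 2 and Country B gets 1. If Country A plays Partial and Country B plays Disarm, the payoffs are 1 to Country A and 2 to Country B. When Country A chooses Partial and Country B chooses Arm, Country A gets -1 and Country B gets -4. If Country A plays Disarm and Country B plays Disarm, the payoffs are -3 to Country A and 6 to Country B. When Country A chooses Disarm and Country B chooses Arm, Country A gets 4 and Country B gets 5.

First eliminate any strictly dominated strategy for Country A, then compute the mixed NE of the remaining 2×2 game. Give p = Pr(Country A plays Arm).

Country A's strategy Partial is strictly dominated by Arm: 3 > 1 and 2 > -1. Eliminate Partial.
Country B's indifference between Disarm and Arm determines Country A's mixing probability p:
  Country B's payoff to Disarm: p·(-2) + (1−p)·6 = -8p + 6
  Country B's payoff to Arm: p·1 + (1−p)·5 = -4p + 5
  -8p + 6 = -4p + 5  ⇒  -4p = -1  ⇒  p = 1/4.

p = 1/4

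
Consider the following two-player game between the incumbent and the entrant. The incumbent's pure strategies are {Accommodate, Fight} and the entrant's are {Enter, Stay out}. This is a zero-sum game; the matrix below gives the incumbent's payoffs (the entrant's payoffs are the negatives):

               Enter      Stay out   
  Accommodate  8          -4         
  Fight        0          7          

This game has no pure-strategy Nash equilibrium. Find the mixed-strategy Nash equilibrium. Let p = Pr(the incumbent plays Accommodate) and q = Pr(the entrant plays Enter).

The entrant's indifference between Enter and Stay out determines the incumbent's mixing probability p:
  the entrant's payoff to Enter: p·(-8) + (1−p)·0 = -8p
  the entrant's payoff to Stay out: p·4 + (1−p)·(-7) = 11p - 7
  -8p = 11p - 7  ⇒  -19p = -7  ⇒  p = 7/19.
For the incumbent to be willing to mix, the incumbent must be indifferent between Accommodate and Fight, which pins down the entrant's mix.
  the incumbent's expected payoff from Accommodate: q·8 + (1−q)·(-4) = 12q - 4
  the incumbent's expected payoff from Fight: q·0 + (1−q)·7 = -7q + 7
  12q - 4 = -7q + 7  ⇒  19q = 11  ⇒  q = 11/19.

p = 7/19, q = 11/19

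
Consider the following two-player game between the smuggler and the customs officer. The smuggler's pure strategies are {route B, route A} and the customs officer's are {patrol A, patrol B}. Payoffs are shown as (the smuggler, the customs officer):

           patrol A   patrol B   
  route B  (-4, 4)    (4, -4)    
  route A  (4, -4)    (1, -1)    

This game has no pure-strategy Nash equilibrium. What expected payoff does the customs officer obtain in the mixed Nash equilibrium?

-20/11

Set the customs officer's expected payoff from patrol A equal to that from patrol B:
  the customs officer's payoff from patrol A: p·4 + (1−p)·(-4) = 8p - 4
  the customs officer's payoff from patrol B: p·(-4) + (1−p)·(-1) = -3p - 1
  8p - 4 = -3p - 1  ⇒  11p = 3  ⇒  p = 3/11.
At equilibrium the customs officer is indifferent across columns, so the customs officer's payoff equals the payoff from patrol A: (3/11)·4 + (8/11)·(-4) = -20/11.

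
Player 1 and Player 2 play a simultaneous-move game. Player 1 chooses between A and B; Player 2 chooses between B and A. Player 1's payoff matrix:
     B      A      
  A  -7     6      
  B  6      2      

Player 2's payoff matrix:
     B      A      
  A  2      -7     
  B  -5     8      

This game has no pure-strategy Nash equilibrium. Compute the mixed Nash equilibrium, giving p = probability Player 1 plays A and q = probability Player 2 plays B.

Player 2's indifference between B and A determines Player 1's mixing probability p:
  Player 2's payoff to B: p·2 + (1−p)·(-5) = 7p - 5
  Player 2's payoff to A: p·(-7) + (1−p)·8 = -15p + 8
  7p - 5 = -15p + 8  ⇒  22p = 13  ⇒  p = 13/22.
For Player 1 to be willing to mix, Player 1 must be indifferent between A and B, which pins down Player 2's mix.
  Player 1's expected payoff from A: q·(-7) + (1−q)·6 = -13q + 6
  Player 1's expected payoff from B: q·6 + (1−q)·2 = 4q + 2
  -13q + 6 = 4q + 2  ⇒  -17q = -4  ⇒  q = 4/17.

p = 13/22, q = 4/17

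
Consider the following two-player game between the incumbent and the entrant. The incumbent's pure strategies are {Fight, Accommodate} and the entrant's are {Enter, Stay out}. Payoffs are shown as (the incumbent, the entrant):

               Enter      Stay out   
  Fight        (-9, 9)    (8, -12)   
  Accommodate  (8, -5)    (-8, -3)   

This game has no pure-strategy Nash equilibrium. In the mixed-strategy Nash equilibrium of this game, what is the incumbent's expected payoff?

-8/33

The incumbent's indifference between Fight and Accommodate determines the entrant's mixing probability q:
  the incumbent's payoff to Fight: q·(-9) + (1−q)·8 = -17q + 8
  the incumbent's payoff to Accommodate: q·8 + (1−q)·(-8) = 16q - 8
  -17q + 8 = 16q - 8  ⇒  -33q = -16  ⇒  q = 16/33.
At equilibrium the incumbent is indifferent across rows, so the incumbent's payoff equals the payoff from Fight: (16/33)·(-9) + (17/33)·8 = -8/33.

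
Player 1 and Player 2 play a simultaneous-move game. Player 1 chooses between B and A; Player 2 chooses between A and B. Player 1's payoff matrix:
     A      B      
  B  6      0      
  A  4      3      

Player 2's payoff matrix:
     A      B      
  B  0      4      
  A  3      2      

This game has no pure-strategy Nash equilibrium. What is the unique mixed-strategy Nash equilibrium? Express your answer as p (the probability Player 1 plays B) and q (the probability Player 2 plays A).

p = 1/5, q = 3/5

Set Player 2's expected payoff from A equal to that from B:
  Player 2's payoff from A: p·0 + (1−p)·3 = -3p + 3
  Player 2's payoff from B: p·4 + (1−p)·2 = 2p + 2
  -3p + 3 = 2p + 2  ⇒  -5p = -1  ⇒  p = 1/5.
Player 1's indifference between B and A determines Player 2's mixing probability q:
  Player 1's expected payoff from B: q·6 + (1−q)·0 = 6q
  Player 1's expected payoff from A: q·4 + (1−q)·3 = q + 3
  6q = q + 3  ⇒  5q = 3  ⇒  q = 3/5.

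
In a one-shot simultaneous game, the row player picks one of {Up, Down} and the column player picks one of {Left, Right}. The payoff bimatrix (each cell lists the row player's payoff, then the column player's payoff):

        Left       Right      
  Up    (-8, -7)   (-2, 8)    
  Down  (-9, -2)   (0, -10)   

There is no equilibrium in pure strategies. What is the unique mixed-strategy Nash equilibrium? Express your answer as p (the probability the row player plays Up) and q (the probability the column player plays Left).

In a mixed equilibrium the column player is indifferent between Left and Right; this condition fixes p.
  the column player's payoff to Left: p·(-7) + (1−p)·(-2) = -5p - 2
  the column player's payoff to Right: p·8 + (1−p)·(-10) = 18p - 10
  -5p - 2 = 18p - 10  ⇒  -23p = -8  ⇒  p = 8/23.
The row player's indifference between Up and Down determines the column player's mixing probability q:
  the row player's expected payoff from Up: q·(-8) + (1−q)·(-2) = -6q - 2
  the row player's expected payoff from Down: q·(-9) + (1−q)·0 = -9q
  -6q - 2 = -9q  ⇒  3q = 2  ⇒  q = 2/3.

p = 8/23, q = 2/3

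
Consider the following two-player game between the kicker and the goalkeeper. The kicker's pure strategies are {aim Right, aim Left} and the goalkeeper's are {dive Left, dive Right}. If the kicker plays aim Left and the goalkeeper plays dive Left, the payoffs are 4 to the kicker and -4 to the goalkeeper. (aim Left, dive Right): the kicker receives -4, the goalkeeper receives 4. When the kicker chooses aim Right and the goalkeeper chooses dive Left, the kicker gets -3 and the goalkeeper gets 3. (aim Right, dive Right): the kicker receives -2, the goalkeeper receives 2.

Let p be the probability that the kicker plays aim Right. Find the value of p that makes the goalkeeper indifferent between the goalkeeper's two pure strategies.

p = 8/9

For the goalkeeper to be willing to mix, the goalkeeper must be indifferent between dive Left and dive Right, which pins down the kicker's mix.
  the goalkeeper's expected payoff from dive Left: p·3 + (1−p)·(-4) = 7p - 4
  the goalkeeper's expected payoff from dive Right: p·2 + (1−p)·4 = -2p + 4
  7p - 4 = -2p + 4  ⇒  9p = 8  ⇒  p = 8/9.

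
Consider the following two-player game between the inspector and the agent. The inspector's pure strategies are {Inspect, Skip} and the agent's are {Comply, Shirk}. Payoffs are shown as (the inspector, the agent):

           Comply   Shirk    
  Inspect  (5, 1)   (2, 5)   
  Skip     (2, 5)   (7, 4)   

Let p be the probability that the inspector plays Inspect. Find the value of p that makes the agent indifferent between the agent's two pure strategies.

p = 1/5

Set the agent's expected payoff from Comply equal to that from Shirk:
  the agent's expected payoff from Comply: p·1 + (1−p)·5 = -4p + 5
  the agent's expected payoff from Shirk: p·5 + (1−p)·4 = p + 4
  -4p + 5 = p + 4  ⇒  -5p = -1  ⇒  p = 1/5.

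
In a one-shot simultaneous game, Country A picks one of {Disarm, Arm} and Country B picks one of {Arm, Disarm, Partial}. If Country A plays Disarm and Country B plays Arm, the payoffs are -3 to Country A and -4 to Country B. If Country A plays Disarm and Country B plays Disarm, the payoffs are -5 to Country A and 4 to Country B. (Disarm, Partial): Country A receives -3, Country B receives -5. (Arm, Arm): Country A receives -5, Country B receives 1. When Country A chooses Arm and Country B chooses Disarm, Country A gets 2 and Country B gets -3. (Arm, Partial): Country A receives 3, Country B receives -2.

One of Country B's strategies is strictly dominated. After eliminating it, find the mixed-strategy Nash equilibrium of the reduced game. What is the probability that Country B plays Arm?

Country B's strategy Partial is strictly dominated by Arm: -4 > -5 and 1 > -2. Eliminate Partial.
Set Country A's expected payoff from Disarm equal to that from Arm:
  Country A's payoff to Disarm: q·(-3) + (1−q)·(-5) = 2q - 5
  Country A's payoff to Arm: q·(-5) + (1−q)·2 = -7q + 2
  2q - 5 = -7q + 2  ⇒  9q = 7  ⇒  q = 7/9.

q = 7/9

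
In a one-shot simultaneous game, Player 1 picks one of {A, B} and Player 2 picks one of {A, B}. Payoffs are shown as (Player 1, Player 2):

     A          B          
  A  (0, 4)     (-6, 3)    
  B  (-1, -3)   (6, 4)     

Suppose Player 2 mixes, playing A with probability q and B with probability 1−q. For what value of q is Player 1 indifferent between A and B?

q = 12/13

Player 2's mix must leave Player 1 indifferent between A and B.
  Player 1's expected payoff from A: q·0 + (1−q)·(-6) = 6q - 6
  Player 1's expected payoff from B: q·(-1) + (1−q)·6 = -7q + 6
  6q - 6 = -7q + 6  ⇒  13q = 12  ⇒  q = 12/13.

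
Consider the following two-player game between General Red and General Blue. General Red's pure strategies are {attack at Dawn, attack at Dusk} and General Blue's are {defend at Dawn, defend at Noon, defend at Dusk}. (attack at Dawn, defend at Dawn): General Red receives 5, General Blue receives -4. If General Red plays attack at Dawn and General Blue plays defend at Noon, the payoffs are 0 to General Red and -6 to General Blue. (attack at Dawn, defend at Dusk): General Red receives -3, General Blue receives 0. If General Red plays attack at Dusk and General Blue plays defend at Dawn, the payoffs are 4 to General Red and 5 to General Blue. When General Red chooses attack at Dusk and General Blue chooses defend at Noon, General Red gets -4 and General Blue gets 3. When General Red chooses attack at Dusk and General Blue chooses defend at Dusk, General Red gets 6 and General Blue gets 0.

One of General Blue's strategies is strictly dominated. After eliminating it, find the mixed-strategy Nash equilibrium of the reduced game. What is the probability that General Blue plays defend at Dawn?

General Blue's strategy defend at Noon is strictly dominated by defend at Dawn: -4 > -6 and 5 > 3. Eliminate defend at Noon.
General Red's indifference between attack at Dawn and attack at Dusk determines General Blue's mixing probability q:
  General Red's payoff to attack at Dawn: q·5 + (1−q)·(-3) = 8q - 3
  General Red's payoff to attack at Dusk: q·4 + (1−q)·6 = -2q + 6
  8q - 3 = -2q + 6  ⇒  10q = 9  ⇒  q = 9/10.

q = 9/10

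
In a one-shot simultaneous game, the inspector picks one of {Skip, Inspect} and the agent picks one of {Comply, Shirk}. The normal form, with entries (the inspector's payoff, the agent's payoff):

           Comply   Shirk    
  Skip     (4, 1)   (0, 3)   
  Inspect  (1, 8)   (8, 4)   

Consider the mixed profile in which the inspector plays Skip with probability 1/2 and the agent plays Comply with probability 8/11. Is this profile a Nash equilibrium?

Given the inspector's mix p = 1/2, the agent's payoff from Comply is 9/2 but from Shirk is 7/2. The agent strictly prefers Comply, so the agent would not mix.
So the proposed profile is not a Nash equilibrium.

No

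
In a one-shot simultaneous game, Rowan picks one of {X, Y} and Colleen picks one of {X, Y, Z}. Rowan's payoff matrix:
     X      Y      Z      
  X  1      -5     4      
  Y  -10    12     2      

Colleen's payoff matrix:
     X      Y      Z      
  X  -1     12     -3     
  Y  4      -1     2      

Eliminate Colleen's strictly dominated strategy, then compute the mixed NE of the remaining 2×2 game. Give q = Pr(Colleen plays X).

Colleen's strategy Z is strictly dominated by X: -1 > -3 and 4 > 2. Eliminate Z.
For Rowan to be willing to mix, Rowan must be indifferent between X and Y, which pins down Colleen's mix.
  Rowan's expected payoff from X: q·1 + (1−q)·(-5) = 6q - 5
  Rowan's expected payoff from Y: q·(-10) + (1−q)·12 = -22q + 12
  6q - 5 = -22q + 12  ⇒  28q = 17  ⇒  q = 17/28.

q = 17/28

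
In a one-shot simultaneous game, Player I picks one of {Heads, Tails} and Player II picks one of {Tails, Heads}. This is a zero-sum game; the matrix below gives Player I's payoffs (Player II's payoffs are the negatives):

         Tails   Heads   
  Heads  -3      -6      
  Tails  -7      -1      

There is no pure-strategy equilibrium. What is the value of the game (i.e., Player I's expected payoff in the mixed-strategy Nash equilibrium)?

v = -13/3

In a mixed equilibrium Player I is indifferent between Heads and Tails; this condition fixes q.
  Player I's expected payoff from Heads: q·(-3) + (1−q)·(-6) = 3q - 6
  Player I's expected payoff from Tails: q·(-7) + (1−q)·(-1) = -6q - 1
  3q - 6 = -6q - 1  ⇒  9q = 5  ⇒  q = 5/9.
The value is Player I's expected payoff against this mix (using Heads): (5/9)·(-3) + (4/9)·(-6) = -13/3.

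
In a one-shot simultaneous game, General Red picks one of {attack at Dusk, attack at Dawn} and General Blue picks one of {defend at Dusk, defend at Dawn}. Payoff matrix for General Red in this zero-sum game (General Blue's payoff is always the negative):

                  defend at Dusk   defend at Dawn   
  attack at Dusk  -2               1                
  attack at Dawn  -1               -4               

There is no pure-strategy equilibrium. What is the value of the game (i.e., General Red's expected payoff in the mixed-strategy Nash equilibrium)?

v = -3/2

General Blue's mix must leave General Red indifferent between attack at Dusk and attack at Dawn.
  General Red's expected payoff from attack at Dusk: q·(-2) + (1−q)·1 = -3q + 1
  General Red's expected payoff from attack at Dawn: q·(-1) + (1−q)·(-4) = 3q - 4
  -3q + 1 = 3q - 4  ⇒  -6q = -5  ⇒  q = 5/6.
The value is General Red's expected payoff against this mix (using attack at Dusk): (5/6)·(-2) + (1/6)·1 = -3/2.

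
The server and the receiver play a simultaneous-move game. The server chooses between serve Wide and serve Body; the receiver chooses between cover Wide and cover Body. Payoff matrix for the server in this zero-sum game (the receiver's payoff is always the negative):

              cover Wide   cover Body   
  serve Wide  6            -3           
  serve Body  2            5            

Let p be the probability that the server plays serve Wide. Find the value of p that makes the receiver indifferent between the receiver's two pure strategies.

In a mixed equilibrium the receiver is indifferent between cover Wide and cover Body; this condition fixes p.
  the receiver's payoff to cover Wide: p·(-6) + (1−p)·(-2) = -4p - 2
  the receiver's payoff to cover Body: p·3 + (1−p)·(-5) = 8p - 5
  -4p - 2 = 8p - 5  ⇒  -12p = -3  ⇒  p = 1/4.

p = 1/4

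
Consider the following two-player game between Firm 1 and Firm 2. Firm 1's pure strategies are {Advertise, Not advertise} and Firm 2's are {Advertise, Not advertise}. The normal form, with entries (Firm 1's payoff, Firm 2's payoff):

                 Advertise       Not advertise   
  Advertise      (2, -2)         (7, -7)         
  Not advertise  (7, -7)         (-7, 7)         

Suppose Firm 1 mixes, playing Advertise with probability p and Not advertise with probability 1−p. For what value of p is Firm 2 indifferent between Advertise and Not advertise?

p = 14/19

For Firm 2 to be willing to mix, Firm 2 must be indifferent between Advertise and Not advertise, which pins down Firm 1's mix.
  Firm 2's payoff from Advertise: p·(-2) + (1−p)·(-7) = 5p - 7
  Firm 2's payoff from Not advertise: p·(-7) + (1−p)·7 = -14p + 7
  5p - 7 = -14p + 7  ⇒  19p = 14  ⇒  p = 14/19.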